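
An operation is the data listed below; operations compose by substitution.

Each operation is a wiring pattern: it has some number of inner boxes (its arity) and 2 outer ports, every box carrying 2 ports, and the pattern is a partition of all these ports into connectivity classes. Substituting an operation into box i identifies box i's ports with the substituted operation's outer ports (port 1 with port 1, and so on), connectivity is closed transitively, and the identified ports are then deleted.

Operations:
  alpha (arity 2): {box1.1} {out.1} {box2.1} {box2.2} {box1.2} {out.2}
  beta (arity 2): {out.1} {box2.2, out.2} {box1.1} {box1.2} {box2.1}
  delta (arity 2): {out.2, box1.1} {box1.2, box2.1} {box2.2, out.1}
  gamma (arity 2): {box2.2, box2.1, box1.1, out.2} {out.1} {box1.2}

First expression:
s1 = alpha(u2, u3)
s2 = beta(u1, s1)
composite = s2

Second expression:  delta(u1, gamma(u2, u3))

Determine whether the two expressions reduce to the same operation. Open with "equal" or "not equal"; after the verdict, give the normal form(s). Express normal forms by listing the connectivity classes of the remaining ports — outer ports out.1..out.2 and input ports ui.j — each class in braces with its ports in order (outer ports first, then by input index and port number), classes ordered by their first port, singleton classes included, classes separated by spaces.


Reducing the first expression gives {out.1} {out.2} {u1.1} {u1.2} {u2.1} {u2.2} {u3.1} {u3.2}
Reducing the second expression gives {out.1, u2.1, u3.1, u3.2} {out.2, u1.1} {u1.2} {u2.2}
No match — not equal.

not equal: they reduce to {out.1} {out.2} {u1.1} {u1.2} {u2.1} {u2.2} {u3.1} {u3.2} and {out.1, u2.1, u3.1, u3.2} {out.2, u1.1} {u1.2} {u2.2}


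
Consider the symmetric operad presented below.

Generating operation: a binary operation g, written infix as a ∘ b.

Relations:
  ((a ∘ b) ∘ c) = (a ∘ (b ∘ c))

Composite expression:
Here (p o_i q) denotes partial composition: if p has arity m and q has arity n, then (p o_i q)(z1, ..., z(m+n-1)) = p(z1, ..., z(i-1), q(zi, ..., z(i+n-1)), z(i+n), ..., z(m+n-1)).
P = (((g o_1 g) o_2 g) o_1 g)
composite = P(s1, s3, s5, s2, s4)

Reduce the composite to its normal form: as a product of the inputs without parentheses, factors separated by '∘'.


s1 ∘ s3 ∘ s5 ∘ s2 ∘ s4

Key point: g is associative — brackets drop, the s-order remains.
(s1 ∘ s3) unparenthesizes to s1 ∘ s3
(s5 ∘ s2) unparenthesizes to s5 ∘ s2
((s1 ∘ s3) ∘ (s5 ∘ s2)) unparenthesizes to s1 ∘ s3 ∘ s5 ∘ s2
(((s1 ∘ s3) ∘ (s5 ∘ s2)) ∘ s4) unparenthesizes to s1 ∘ s3 ∘ s5 ∘ s2 ∘ s4


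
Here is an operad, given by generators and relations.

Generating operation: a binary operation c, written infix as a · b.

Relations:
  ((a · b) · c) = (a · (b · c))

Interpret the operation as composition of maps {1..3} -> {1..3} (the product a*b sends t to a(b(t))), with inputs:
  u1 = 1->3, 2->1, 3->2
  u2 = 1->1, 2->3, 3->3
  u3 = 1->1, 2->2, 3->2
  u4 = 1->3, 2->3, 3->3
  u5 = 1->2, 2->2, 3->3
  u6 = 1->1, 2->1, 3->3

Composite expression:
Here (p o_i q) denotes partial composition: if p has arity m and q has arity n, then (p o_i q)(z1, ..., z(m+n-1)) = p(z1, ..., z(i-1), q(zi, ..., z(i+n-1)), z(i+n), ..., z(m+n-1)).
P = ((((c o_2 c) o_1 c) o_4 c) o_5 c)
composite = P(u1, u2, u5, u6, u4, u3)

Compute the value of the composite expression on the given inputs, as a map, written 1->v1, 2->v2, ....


1->2, 2->2, 3->2


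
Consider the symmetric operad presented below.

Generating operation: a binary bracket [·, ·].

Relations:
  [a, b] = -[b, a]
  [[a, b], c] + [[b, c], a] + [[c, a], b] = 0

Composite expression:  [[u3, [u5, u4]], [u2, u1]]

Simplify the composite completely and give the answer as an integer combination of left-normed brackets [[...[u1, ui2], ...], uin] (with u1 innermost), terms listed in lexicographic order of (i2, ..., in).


Expand each bracket as ab - ba; the u1-initial words give the coefficients.
Composite bracket: [[u3, [u5, u4]], [u2, u1]]
Expanding via [a, b] = ab - ba: 16 signed words (2^4 = 16).
Collect the words opening with u1:
  sign of u1u2u3u4u5 is -1, so it contributes -[[[[u1, u2], u3], u4], u5]
  sign of u1u2u3u5u4 is +1, so it contributes +[[[[u1, u2], u3], u5], u4]
  sign of u1u2u4u5u3 is +1, so it contributes +[[[[u1, u2], u4], u5], u3]
  sign of u1u2u5u4u3 is -1, so it contributes -[[[[u1, u2], u5], u4], u3]

-[[[[u1, u2], u3], u4], u5] + [[[[u1, u2], u3], u5], u4] + [[[[u1, u2], u4], u5], u3] - [[[[u1, u2], u5], u4], u3]


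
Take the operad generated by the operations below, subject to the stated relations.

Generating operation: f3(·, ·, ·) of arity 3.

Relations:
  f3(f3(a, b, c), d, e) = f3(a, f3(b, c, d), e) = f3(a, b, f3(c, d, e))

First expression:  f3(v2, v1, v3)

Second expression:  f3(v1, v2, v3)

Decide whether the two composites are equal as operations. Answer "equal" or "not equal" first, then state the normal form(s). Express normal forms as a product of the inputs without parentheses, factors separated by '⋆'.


not equal; the first gives v2 ⋆ v1 ⋆ v3 and the second v1 ⋆ v2 ⋆ v3


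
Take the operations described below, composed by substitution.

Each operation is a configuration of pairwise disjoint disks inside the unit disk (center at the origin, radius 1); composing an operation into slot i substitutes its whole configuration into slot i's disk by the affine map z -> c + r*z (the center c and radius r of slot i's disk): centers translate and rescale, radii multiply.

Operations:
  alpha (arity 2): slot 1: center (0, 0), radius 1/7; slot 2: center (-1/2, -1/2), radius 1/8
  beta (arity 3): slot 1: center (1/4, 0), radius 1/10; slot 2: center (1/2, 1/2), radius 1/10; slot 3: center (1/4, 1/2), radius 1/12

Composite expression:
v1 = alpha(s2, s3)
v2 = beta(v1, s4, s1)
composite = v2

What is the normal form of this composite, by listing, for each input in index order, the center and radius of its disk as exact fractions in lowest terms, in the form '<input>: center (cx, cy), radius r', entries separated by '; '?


s1: center (1/4, 1/2), radius 1/12; s2: center (1/4, 0), radius 1/70; s3: center (1/5, -1/20), radius 1/80; s4: center (1/2, 1/2), radius 1/10

Only the slot chain above each s matters under beta; compose those maps.
tracing s2 down its 2-map path: center (1/4, 0), radius 1/70
tracing s3 down its 2-map path: center (1/5, -1/20), radius 1/80
tracing s4 down its 1-map path: center (1/2, 1/2), radius 1/10
tracing s1 down its 1-map path: center (1/4, 1/2), radius 1/12


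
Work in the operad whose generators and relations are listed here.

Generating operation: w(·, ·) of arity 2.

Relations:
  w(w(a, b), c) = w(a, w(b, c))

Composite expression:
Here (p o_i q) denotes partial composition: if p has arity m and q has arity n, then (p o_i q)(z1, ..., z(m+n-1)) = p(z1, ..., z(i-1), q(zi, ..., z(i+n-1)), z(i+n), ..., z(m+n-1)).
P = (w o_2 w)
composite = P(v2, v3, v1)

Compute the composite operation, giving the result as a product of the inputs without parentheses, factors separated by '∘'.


Every regrouping of w is equal, so read the v-inputs in written order.
w(v3, v1) reduces to v3 ∘ v1
w(v2, w(v3, v1)) reduces to v2 ∘ v3 ∘ v1

v2 ∘ v3 ∘ v1


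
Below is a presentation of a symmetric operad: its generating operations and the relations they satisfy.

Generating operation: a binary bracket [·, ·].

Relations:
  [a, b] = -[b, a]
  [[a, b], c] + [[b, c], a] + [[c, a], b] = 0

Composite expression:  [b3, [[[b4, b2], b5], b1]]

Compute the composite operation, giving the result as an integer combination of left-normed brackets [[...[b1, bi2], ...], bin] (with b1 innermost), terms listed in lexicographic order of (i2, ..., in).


-[[[[b1, b2], b4], b5], b3] + [[[[b1, b4], b2], b5], b3] + [[[[b1, b5], b2], b4], b3] - [[[[b1, b5], b4], b2], b3]

A multilinear Lie element is pinned by b1-initial words (b1 innermost).
Composite bracket: [b3, [[[b4, b2], b5], b1]]
The bracket unfolds into 16 signed words via [a, b] = ab - ba (2^4 = 16).
The b1-initial words carry the normal form:
  b1b2b4b5b3 (sign -1) contributes -[[[[b1, b2], b4], b5], b3]
  b1b4b2b5b3 (sign +1) contributes +[[[[b1, b4], b2], b5], b3]
  b1b5b2b4b3 (sign +1) contributes +[[[[b1, b5], b2], b4], b3]
  b1b5b4b2b3 (sign -1) contributes -[[[[b1, b5], b4], b2], b3]


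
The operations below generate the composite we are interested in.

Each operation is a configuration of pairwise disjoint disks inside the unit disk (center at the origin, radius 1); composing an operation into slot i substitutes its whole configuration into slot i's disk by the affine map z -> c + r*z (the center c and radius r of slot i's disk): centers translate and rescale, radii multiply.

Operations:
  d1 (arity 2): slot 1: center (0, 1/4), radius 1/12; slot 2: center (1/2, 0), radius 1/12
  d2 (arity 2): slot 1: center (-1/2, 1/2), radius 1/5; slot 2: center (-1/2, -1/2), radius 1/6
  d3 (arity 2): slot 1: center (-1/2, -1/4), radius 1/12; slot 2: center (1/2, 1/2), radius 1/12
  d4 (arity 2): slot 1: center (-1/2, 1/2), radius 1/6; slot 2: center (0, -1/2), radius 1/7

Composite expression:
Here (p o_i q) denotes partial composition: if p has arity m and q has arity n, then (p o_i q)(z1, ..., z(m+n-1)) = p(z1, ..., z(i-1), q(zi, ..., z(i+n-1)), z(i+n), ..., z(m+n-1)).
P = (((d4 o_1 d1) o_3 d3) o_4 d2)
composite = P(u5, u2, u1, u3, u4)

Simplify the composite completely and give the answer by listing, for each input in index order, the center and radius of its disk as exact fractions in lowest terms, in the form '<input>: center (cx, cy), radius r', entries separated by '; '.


u1: center (-1/14, -15/28), radius 1/84; u2: center (-5/12, 1/2), radius 1/72; u3: center (11/168, -71/168), radius 1/420; u4: center (11/168, -73/168), radius 1/504; u5: center (-1/2, 13/24), radius 1/72

Affine substitution under d4: radii multiply and u-centers shift.
input u5: composing its 2 substitution steps yields center (-1/2, 13/24), radius 1/72
input u2: composing its 2 substitution steps yields center (-5/12, 1/2), radius 1/72
input u1: composing its 2 substitution steps yields center (-1/14, -15/28), radius 1/84
input u3: composing its 3 substitution steps yields center (11/168, -71/168), radius 1/420
input u4: composing its 3 substitution steps yields center (11/168, -73/168), radius 1/504


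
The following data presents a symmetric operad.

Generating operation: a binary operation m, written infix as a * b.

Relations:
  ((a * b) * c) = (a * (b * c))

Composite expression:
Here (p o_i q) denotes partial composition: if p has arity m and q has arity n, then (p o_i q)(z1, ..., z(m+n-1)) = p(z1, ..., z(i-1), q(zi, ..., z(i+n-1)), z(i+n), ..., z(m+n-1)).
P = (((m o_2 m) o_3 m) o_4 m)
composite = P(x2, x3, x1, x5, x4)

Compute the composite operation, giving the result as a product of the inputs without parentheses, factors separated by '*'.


x2 * x3 * x1 * x5 * x4

Key point: m is associative — brackets drop, the x-order remains.
(x5 * x4) linearizes to x5 * x4
(x1 * (x5 * x4)) linearizes to x1 * x5 * x4
(x3 * (x1 * (x5 * x4))) linearizes to x3 * x1 * x5 * x4
(x2 * (x3 * (x1 * (x5 * x4)))) linearizes to x2 * x3 * x1 * x5 * x4


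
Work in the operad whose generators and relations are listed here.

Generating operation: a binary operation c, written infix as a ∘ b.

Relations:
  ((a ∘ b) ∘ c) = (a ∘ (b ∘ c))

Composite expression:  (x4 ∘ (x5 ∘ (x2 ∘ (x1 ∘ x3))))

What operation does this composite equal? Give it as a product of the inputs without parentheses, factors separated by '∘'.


The c-tree's shape is irrelevant; the x-reading-order decides.
(x1 ∘ x3) spells out as x1 ∘ x3
(x2 ∘ (x1 ∘ x3)) spells out as x2 ∘ x1 ∘ x3
(x5 ∘ (x2 ∘ (x1 ∘ x3))) spells out as x5 ∘ x2 ∘ x1 ∘ x3
(x4 ∘ (x5 ∘ (x2 ∘ (x1 ∘ x3)))) spells out as x4 ∘ x5 ∘ x2 ∘ x1 ∘ x3

x4 ∘ x5 ∘ x2 ∘ x1 ∘ x3


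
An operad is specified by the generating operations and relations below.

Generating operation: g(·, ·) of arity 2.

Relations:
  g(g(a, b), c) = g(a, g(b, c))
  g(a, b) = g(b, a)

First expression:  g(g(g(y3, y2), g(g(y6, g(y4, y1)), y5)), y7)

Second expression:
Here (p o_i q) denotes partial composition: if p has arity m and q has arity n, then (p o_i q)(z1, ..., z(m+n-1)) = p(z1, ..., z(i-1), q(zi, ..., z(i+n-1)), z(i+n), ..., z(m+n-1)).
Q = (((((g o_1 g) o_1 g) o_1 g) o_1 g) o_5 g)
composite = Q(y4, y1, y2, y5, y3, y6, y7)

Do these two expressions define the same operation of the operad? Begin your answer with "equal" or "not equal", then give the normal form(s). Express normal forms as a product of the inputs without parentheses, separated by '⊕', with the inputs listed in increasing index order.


equal — both sides give y1 ⊕ y2 ⊕ y3 ⊕ y4 ⊕ y5 ⊕ y6 ⊕ y7

Reducing the first expression gives y1 ⊕ y2 ⊕ y3 ⊕ y4 ⊕ y5 ⊕ y6 ⊕ y7
Reducing the second expression gives y1 ⊕ y2 ⊕ y3 ⊕ y4 ⊕ y5 ⊕ y6 ⊕ y7
The normal forms match — equal.


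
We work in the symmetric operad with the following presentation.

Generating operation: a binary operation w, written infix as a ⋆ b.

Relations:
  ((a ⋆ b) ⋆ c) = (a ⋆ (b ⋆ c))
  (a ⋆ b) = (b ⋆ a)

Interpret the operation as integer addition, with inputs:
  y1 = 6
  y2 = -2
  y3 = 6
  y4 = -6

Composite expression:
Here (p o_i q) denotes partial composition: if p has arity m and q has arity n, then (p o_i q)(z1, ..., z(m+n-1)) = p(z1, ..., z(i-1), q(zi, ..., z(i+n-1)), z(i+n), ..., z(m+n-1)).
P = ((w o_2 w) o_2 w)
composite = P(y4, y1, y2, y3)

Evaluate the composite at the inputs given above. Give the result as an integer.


4

(y1 ⋆ y2) = 4
((y1 ⋆ y2) ⋆ y3) = 10
(y4 ⋆ ((y1 ⋆ y2) ⋆ y3)) = 4


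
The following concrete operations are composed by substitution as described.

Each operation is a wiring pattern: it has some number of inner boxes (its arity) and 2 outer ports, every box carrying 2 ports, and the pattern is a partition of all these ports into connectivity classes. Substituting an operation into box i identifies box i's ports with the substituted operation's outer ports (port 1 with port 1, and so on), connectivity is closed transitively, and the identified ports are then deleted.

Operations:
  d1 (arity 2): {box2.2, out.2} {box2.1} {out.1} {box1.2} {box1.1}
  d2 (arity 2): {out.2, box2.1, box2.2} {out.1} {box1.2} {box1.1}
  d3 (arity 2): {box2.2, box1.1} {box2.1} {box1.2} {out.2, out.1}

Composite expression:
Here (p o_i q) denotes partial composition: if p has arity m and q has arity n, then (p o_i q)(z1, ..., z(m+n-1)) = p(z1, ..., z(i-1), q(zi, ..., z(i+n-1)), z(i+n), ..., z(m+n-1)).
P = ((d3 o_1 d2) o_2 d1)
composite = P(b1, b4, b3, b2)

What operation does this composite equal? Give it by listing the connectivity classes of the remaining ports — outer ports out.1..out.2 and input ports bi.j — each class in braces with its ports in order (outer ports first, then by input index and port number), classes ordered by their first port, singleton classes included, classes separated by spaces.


{out.1, out.2} {b1.1} {b1.2} {b2.1} {b2.2} {b3.1} {b3.2} {b4.1} {b4.2}

Two ports join when wires chain via d3-identified ports.
d1 over (b4, b3) gives {out.1} {out.2, b3.2} {b3.1} {b4.1} {b4.2}, out.j being that stage's outer ports
d2 over (b1, b4, b3) gives {out.1} {out.2, b3.2} {b1.1} {b1.2} {b3.1} {b4.1} {b4.2}, out.j being that stage's outer ports
d3 over (b1, b4, b3, b2) gives {out.1, out.2} {b1.1} {b1.2} {b2.1} {b2.2} {b3.1} {b3.2} {b4.1} {b4.2}, out.j being that stage's outer ports


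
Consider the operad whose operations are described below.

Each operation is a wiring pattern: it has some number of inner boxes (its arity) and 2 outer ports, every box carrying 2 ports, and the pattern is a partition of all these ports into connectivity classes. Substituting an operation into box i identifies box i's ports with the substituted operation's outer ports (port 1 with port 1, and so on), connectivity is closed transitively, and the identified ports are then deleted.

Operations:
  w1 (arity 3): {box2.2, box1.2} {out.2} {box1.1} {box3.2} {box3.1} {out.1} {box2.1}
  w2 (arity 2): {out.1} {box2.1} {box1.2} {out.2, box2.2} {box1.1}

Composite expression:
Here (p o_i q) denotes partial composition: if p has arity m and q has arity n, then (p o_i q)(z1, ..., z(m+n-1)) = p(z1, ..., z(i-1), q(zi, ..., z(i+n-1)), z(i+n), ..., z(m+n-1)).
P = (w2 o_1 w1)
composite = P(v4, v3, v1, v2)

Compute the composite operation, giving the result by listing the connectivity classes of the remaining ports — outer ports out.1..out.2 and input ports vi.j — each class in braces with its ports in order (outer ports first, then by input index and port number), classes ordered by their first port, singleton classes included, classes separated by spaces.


{out.1} {out.2, v2.2} {v1.1} {v1.2} {v2.1} {v3.1} {v3.2, v4.2} {v4.1}

Connectivity passes through glued w2-boundaries; trace each wire chain.
w1 over (v4, v3, v1) gives {out.1} {out.2} {v1.1} {v1.2} {v3.1} {v3.2, v4.2} {v4.1}, out.j being that stage's outer ports
w2 over (v4, v3, v1, v2) gives {out.1} {out.2, v2.2} {v1.1} {v1.2} {v2.1} {v3.1} {v3.2, v4.2} {v4.1}, out.j being that stage's outer ports


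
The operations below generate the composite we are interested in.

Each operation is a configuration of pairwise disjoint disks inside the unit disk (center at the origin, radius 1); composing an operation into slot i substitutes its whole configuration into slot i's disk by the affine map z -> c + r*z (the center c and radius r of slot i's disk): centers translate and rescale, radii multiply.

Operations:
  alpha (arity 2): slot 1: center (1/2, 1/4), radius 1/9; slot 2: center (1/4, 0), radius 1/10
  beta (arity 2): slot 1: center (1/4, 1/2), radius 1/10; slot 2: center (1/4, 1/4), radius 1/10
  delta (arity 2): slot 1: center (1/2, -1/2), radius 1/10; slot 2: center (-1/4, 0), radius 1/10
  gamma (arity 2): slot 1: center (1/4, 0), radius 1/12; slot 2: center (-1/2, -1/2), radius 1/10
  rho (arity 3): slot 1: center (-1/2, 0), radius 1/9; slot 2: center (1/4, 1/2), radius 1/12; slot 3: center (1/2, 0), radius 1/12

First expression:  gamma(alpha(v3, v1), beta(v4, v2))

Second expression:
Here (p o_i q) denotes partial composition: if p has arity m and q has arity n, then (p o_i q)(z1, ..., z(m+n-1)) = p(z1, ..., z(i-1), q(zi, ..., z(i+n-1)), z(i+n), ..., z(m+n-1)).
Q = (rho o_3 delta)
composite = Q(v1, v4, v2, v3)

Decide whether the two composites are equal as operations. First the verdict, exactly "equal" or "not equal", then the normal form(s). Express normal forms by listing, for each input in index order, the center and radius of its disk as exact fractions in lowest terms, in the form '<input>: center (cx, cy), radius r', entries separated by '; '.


not equal; the first gives v1: center (13/48, 0), radius 1/120; v2: center (-19/40, -19/40), radius 1/100; v3: center (7/24, 1/48), radius 1/108; v4: center (-19/40, -9/20), radius 1/100 and the second v1: center (-1/2, 0), radius 1/9; v2: center (13/24, -1/24), radius 1/120; v3: center (23/48, 0), radius 1/120; v4: center (1/4, 1/2), radius 1/12

In normal form, the first expression is v1: center (13/48, 0), radius 1/120; v2: center (-19/40, -19/40), radius 1/100; v3: center (7/24, 1/48), radius 1/108; v4: center (-19/40, -9/20), radius 1/100
In normal form, the second expression is v1: center (-1/2, 0), radius 1/9; v2: center (13/24, -1/24), radius 1/120; v3: center (23/48, 0), radius 1/120; v4: center (1/4, 1/2), radius 1/12
The normal forms differ: not equal.


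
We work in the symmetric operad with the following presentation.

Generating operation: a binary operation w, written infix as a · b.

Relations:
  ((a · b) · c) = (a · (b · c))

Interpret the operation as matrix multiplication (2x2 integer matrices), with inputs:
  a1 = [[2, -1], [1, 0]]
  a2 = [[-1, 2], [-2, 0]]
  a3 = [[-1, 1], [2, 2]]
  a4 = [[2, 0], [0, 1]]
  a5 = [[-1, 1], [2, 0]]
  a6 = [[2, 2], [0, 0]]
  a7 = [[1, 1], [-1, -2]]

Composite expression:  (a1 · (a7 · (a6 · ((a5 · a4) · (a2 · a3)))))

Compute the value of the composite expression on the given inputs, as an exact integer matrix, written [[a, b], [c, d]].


[[72, 24], [24, 8]]

(a5 · a4) = [[-2, 1], [4, 0]]
(a2 · a3) = [[5, 3], [2, -2]]
((a5 · a4) · (a2 · a3)) = [[-8, -8], [20, 12]]
(a6 · ((a5 · a4) · (a2 · a3))) = [[24, 8], [0, 0]]
(a7 · (a6 · ((a5 · a4) · (a2 · a3)))) = [[24, 8], [-24, -8]]
(a1 · (a7 · (a6 · ((a5 · a4) · (a2 · a3))))) = [[72, 24], [24, 8]]


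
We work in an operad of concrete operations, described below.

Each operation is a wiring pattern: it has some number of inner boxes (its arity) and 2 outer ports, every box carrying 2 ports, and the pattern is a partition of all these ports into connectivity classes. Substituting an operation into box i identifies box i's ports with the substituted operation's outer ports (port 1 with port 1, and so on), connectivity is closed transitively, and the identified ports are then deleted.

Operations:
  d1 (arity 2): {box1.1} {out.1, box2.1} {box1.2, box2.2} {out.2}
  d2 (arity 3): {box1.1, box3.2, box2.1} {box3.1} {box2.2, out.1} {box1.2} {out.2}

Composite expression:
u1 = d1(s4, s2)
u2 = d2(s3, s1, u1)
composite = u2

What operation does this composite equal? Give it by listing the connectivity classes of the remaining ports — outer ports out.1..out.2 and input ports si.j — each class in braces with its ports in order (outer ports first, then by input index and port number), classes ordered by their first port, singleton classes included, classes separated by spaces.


{out.1, s1.2} {out.2} {s1.1, s3.1} {s2.1} {s2.2, s4.2} {s3.2} {s4.1}


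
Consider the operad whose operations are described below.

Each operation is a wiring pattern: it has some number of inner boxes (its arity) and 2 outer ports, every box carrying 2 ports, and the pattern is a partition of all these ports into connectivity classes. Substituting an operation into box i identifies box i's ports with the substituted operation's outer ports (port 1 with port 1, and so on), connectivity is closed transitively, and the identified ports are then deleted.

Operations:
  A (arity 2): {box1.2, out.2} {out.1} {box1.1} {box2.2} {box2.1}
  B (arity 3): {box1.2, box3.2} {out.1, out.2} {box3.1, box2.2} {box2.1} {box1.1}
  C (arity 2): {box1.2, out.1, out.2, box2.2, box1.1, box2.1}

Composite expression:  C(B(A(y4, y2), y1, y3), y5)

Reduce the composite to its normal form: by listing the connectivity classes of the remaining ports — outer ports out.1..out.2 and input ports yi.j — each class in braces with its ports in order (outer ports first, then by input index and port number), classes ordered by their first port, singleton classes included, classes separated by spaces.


{out.1, out.2, y5.1, y5.2} {y1.1} {y1.2, y3.1} {y2.1} {y2.2} {y3.2, y4.2} {y4.1}

Substituting into C glues patterns; closure does the rest.
through A, on inputs (y4, y2): {out.1} {out.2, y4.2} {y2.1} {y2.2} {y4.1} (out.j = stage outer ports)
through B, on inputs (y4, y2, y1, y3): {out.1, out.2} {y1.1} {y1.2, y3.1} {y2.1} {y2.2} {y3.2, y4.2} {y4.1} (out.j = stage outer ports)
through C, on inputs (y4, y2, y1, y3, y5): {out.1, out.2, y5.1, y5.2} {y1.1} {y1.2, y3.1} {y2.1} {y2.2} {y3.2, y4.2} {y4.1} (out.j = stage outer ports)


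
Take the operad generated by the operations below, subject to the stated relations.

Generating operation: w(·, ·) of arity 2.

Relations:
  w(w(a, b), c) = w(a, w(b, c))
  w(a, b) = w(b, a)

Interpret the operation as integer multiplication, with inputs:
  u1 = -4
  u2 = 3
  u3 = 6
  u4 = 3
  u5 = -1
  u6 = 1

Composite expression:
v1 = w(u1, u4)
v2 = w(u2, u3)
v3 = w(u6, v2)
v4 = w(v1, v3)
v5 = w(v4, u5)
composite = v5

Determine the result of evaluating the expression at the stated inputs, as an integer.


216


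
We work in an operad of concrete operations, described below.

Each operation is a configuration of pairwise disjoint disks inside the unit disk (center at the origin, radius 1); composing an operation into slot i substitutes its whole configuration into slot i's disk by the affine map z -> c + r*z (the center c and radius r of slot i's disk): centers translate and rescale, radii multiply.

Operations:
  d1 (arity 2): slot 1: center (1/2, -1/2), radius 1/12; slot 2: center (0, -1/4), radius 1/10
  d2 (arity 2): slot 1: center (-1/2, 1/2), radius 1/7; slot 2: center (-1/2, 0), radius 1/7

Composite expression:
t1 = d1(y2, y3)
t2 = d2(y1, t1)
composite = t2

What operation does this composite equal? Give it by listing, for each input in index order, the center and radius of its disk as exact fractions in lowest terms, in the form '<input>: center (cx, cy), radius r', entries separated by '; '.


y1: center (-1/2, 1/2), radius 1/7; y2: center (-3/7, -1/14), radius 1/84; y3: center (-1/2, -1/28), radius 1/70


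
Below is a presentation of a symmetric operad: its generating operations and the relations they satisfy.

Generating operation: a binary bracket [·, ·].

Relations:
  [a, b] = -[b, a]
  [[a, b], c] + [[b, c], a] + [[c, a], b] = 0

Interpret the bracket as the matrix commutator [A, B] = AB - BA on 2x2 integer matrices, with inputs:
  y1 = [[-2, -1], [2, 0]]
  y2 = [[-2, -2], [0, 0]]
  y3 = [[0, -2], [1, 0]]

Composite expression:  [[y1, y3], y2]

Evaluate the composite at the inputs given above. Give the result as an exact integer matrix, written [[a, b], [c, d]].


[[4, -4], [-4, -4]]

[y1, y3] = [[3, 4], [2, -3]]
[[y1, y3], y2] = [[4, -4], [-4, -4]]


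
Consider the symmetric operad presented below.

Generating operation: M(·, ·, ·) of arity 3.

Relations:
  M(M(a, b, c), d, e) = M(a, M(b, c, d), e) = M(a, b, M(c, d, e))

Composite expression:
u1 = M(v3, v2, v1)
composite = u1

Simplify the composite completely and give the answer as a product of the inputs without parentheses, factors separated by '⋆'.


v3 ⋆ v2 ⋆ v1

Associativity of M dissolves the nesting; only the v-input order survives.
M(v3, v2, v1) collapses to v3 ⋆ v2 ⋆ v1


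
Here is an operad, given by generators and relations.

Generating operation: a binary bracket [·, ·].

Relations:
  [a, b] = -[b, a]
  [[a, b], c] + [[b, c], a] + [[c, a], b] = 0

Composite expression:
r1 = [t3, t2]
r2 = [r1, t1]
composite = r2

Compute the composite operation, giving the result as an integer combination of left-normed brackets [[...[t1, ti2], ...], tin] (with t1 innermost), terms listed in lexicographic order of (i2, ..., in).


[[t1, t2], t3] - [[t1, t3], t2]

A multilinear Lie element is pinned by t1-initial words (t1 innermost).
Composite bracket: [[t3, t2], t1]
Full expansion: 4 signed words from ab - ba (2^2 = 4).
The t1-initial words carry the normal form:
  the word t1t2t3 carries sign +1 and contributes +[[t1, t2], t3]
  the word t1t3t2 carries sign -1 and contributes -[[t1, t3], t2]


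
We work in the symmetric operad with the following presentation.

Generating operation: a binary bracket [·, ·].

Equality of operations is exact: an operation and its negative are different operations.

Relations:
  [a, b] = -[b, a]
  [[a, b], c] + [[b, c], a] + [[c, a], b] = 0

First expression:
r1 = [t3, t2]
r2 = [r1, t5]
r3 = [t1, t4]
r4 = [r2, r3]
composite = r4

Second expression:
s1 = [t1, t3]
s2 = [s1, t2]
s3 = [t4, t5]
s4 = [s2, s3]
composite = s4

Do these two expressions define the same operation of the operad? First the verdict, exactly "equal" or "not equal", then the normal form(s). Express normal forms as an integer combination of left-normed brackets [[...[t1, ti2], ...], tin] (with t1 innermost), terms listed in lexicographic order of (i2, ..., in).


not equal — first [[[[t1, t4], t2], t3], t5] - [[[[t1, t4], t3], t2], t5] - [[[[t1, t4], t5], t2], t3] + [[[[t1, t4], t5], t3], t2], second [[[[t1, t3], t2], t4], t5] - [[[[t1, t3], t2], t5], t4]

Reducing the first expression gives [[[[t1, t4], t2], t3], t5] - [[[[t1, t4], t3], t2], t5] - [[[[t1, t4], t5], t2], t3] + [[[[t1, t4], t5], t3], t2]
Reducing the second expression gives [[[[t1, t3], t2], t4], t5] - [[[[t1, t3], t2], t5], t4]
Distinct normal forms: not equal.


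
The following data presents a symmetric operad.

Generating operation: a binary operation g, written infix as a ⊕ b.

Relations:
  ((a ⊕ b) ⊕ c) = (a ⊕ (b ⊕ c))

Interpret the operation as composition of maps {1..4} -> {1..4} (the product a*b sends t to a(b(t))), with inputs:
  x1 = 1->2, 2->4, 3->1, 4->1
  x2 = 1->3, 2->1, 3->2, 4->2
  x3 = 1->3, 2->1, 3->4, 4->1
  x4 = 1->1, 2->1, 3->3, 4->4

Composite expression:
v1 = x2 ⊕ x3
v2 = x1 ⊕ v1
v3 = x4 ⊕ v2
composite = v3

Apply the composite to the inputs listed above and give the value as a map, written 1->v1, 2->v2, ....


1->4, 2->1, 3->4, 4->1

(x2 ⊕ x3) = 1->2, 2->3, 3->2, 4->3
(x1 ⊕ (x2 ⊕ x3)) = 1->4, 2->1, 3->4, 4->1
(x4 ⊕ (x1 ⊕ (x2 ⊕ x3))) = 1->4, 2->1, 3->4, 4->1


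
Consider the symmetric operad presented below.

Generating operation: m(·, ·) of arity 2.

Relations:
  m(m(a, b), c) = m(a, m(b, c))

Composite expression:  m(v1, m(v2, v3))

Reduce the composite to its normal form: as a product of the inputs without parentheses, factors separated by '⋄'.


v1 ⋄ v2 ⋄ v3


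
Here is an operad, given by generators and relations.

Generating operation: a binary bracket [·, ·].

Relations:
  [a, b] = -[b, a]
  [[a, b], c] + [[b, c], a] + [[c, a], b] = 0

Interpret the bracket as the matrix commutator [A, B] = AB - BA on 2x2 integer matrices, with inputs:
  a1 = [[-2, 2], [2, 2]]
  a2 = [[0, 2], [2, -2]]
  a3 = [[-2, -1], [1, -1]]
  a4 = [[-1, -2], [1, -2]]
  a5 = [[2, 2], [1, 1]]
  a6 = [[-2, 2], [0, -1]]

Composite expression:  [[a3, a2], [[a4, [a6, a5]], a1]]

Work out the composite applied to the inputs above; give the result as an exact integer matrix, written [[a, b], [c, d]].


[[-96, -192], [-144, 96]]

[a3, a2] = [[-4, 0], [4, 4]]
[a6, a5] = [[2, -4], [1, -2]]
[a4, [a6, a5]] = [[2, 4], [3, -2]]
[[a4, [a6, a5]], a1] = [[2, 24], [-20, -2]]
[[a3, a2], [[a4, [a6, a5]], a1]] = [[-96, -192], [-144, 96]]


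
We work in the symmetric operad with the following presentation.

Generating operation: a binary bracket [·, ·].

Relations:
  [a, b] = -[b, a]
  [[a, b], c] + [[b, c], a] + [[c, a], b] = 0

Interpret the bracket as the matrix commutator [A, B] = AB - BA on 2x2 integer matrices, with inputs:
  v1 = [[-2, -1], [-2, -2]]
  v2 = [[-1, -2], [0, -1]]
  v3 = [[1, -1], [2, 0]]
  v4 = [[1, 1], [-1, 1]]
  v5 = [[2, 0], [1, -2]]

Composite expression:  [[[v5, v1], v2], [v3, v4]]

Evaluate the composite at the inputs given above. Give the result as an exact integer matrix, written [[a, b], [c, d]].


[[-4, 24], [-32, 4]]


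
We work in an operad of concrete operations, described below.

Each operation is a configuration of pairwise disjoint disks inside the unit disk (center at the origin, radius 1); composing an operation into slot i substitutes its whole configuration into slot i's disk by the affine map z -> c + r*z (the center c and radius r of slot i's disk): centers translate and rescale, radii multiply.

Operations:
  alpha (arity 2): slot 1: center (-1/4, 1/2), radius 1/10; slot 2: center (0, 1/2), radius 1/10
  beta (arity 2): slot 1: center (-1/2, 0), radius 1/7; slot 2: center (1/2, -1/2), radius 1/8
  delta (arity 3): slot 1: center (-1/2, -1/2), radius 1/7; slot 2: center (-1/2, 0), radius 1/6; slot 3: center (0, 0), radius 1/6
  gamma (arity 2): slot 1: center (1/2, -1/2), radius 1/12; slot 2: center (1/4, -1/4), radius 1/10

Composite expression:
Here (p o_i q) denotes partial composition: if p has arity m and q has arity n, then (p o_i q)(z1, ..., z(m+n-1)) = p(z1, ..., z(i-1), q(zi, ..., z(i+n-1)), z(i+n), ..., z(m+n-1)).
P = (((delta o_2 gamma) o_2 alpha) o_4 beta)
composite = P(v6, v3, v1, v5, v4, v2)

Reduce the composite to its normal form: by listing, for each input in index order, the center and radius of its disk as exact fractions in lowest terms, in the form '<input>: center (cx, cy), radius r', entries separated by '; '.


v1: center (-5/12, -11/144), radius 1/720; v2: center (0, 0), radius 1/6; v3: center (-121/288, -11/144), radius 1/720; v4: center (-9/20, -1/20), radius 1/480; v5: center (-7/15, -1/24), radius 1/420; v6: center (-1/2, -1/2), radius 1/7


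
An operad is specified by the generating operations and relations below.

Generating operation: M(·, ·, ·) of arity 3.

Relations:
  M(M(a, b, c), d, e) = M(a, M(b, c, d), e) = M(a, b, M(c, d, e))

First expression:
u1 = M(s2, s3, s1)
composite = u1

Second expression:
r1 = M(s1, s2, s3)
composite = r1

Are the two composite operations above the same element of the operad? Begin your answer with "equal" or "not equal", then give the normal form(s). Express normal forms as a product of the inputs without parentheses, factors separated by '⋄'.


not equal — first s2 ⋄ s3 ⋄ s1, second s1 ⋄ s2 ⋄ s3

In normal form, the first expression is s2 ⋄ s3 ⋄ s1
In normal form, the second expression is s1 ⋄ s2 ⋄ s3
The forms do not match — not equal.


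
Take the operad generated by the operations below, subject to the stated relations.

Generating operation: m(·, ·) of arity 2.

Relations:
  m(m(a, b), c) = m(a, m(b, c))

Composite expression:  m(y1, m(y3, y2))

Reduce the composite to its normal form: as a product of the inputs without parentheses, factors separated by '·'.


y1 · y3 · y2

Key point: m is associative — brackets drop, the y-order remains.
m(y3, y2) spells out as y3 · y2
m(y1, m(y3, y2)) spells out as y1 · y3 · y2


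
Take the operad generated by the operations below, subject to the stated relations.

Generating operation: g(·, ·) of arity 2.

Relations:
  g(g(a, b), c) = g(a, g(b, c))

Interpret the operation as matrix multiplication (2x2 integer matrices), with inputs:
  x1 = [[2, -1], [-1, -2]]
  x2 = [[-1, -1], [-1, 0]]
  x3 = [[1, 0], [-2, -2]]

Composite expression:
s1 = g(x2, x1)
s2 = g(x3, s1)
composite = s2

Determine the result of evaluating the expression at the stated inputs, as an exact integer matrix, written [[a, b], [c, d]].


[[-1, 3], [6, -8]]

g(x2, x1) = [[-1, 3], [-2, 1]]
g(x3, g(x2, x1)) = [[-1, 3], [6, -8]]


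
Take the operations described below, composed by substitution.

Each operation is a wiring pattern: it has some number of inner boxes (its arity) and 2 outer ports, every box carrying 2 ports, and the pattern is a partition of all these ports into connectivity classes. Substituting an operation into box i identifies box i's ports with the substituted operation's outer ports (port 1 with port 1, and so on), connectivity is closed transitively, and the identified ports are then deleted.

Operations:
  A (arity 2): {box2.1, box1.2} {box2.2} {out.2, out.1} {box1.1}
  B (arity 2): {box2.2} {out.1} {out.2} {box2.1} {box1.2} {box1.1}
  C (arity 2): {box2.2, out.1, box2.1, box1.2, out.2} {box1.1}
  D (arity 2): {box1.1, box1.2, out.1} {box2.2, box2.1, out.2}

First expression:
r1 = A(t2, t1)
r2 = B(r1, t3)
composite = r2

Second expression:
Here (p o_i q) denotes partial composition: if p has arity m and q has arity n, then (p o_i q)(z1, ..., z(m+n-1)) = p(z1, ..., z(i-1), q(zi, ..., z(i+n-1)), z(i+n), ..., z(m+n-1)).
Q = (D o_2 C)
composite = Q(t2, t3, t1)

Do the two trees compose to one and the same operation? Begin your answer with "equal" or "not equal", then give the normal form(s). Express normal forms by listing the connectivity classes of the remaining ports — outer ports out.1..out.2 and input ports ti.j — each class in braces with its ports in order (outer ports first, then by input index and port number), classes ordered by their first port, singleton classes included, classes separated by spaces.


The first composite normalizes to {out.1} {out.2} {t1.1, t2.2} {t1.2} {t2.1} {t3.1} {t3.2}
The second composite normalizes to {out.1, t2.1, t2.2} {out.2, t1.1, t1.2, t3.2} {t3.1}
They disagree, so not equal.

not equal; the first gives {out.1} {out.2} {t1.1, t2.2} {t1.2} {t2.1} {t3.1} {t3.2} and the second {out.1, t2.1, t2.2} {out.2, t1.1, t1.2, t3.2} {t3.1}


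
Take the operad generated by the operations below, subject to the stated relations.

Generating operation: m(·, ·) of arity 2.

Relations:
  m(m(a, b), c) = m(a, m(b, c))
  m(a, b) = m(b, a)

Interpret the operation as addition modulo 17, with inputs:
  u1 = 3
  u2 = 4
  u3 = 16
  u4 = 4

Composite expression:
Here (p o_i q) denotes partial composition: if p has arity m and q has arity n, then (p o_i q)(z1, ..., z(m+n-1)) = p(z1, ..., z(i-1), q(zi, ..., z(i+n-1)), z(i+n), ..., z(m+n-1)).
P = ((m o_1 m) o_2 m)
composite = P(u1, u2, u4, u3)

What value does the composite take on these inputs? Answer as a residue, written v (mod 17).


10 (mod 17)

m(u2, u4) = 8
m(u1, m(u2, u4)) = 11
m(m(u1, m(u2, u4)), u3) = 10


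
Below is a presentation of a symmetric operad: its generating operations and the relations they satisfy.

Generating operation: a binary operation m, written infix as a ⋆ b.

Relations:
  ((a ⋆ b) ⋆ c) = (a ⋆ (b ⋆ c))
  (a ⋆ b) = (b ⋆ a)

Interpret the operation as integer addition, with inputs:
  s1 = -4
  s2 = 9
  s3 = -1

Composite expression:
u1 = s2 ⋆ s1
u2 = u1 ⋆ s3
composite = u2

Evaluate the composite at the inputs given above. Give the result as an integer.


4


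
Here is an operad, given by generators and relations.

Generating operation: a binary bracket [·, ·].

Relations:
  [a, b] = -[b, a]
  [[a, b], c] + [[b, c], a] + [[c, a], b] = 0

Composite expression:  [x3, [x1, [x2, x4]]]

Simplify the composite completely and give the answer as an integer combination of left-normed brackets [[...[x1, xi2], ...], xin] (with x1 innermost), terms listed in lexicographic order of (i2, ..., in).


-[[[x1, x2], x4], x3] + [[[x1, x4], x2], x3]

Expand each bracket as ab - ba; the x1-initial words give the coefficients.
Composite bracket: [x3, [x1, [x2, x4]]]
Full expansion: 8 signed words from ab - ba (2^3 = 8).
Words beginning with x1 determine it all:
  sign of x1x2x4x3 is -1, so it contributes -[[[x1, x2], x4], x3]
  sign of x1x4x2x3 is +1, so it contributes +[[[x1, x4], x2], x3]


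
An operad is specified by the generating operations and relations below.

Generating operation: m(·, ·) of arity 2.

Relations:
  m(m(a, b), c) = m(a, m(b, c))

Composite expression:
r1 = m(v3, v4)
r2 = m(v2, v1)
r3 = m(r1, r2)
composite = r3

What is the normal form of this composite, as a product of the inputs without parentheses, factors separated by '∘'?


v3 ∘ v4 ∘ v2 ∘ v1

Every regrouping of m is equal, so read the v-inputs in written order.
m(v3, v4) flattens to v3 ∘ v4
m(v2, v1) flattens to v2 ∘ v1
m(m(v3, v4), m(v2, v1)) flattens to v3 ∘ v4 ∘ v2 ∘ v1


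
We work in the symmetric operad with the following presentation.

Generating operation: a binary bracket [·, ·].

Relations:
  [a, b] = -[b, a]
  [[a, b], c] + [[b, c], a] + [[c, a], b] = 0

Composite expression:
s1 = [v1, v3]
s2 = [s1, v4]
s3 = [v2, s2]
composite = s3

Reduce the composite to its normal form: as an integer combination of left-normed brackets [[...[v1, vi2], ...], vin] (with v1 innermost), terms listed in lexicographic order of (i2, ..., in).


-[[[v1, v3], v4], v2]

A multilinear Lie element is pinned by v1-initial words (v1 innermost).
Composite bracket: [v2, [[v1, v3], v4]]
Under [a, b] = ab - ba we get 8 signed associative words (2^3 = 8).
Keep just the words that open with v1:
  v1v3v4v2 (sign -1) contributes -[[[v1, v3], v4], v2]


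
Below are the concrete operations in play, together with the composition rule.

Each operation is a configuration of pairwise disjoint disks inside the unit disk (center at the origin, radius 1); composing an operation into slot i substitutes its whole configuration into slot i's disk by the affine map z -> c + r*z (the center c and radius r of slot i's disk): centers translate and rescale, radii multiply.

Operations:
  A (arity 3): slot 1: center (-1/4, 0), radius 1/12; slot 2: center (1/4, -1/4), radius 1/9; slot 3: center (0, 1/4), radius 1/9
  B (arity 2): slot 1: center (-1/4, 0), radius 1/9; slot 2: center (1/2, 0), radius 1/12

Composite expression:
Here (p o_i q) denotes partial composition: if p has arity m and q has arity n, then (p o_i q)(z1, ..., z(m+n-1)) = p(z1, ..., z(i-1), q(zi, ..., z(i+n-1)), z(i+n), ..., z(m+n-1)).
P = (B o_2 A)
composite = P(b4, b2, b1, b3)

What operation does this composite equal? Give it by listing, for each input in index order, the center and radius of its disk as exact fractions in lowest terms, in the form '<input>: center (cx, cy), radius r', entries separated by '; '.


b1: center (25/48, -1/48), radius 1/108; b2: center (23/48, 0), radius 1/144; b3: center (1/2, 1/48), radius 1/108; b4: center (-1/4, 0), radius 1/9

Nesting under B composes maps z -> c + r*z down each b-path.
b4: after 1 affine step, its disk has center (-1/4, 0), radius 1/9
b2: after 2 affine steps, its disk has center (23/48, 0), radius 1/144
b1: after 2 affine steps, its disk has center (25/48, -1/48), radius 1/108
b3: after 2 affine steps, its disk has center (1/2, 1/48), radius 1/108
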